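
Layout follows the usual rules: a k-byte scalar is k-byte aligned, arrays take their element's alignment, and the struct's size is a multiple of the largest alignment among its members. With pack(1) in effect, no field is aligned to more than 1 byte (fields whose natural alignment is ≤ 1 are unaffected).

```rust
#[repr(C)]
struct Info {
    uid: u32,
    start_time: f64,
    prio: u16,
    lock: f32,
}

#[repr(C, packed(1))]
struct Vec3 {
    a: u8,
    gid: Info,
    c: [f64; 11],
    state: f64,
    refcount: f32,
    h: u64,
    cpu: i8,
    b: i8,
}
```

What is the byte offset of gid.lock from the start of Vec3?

Info: 0..4  uid  (4B, 4-aligned); 4..8  -- padding (4B); 8..16  start_time  (8B, 8-aligned); 16..18  prio  (2B, 2-aligned); 18..20  -- padding (2B); 20..24  lock  (4B, 4-aligned); sizeof = 24, alignof = 8
0..1  a  (1B, 1-aligned)
1..25  gid  (24B, 1-aligned)
within Info: lock at 20
1 + 20 = 21

21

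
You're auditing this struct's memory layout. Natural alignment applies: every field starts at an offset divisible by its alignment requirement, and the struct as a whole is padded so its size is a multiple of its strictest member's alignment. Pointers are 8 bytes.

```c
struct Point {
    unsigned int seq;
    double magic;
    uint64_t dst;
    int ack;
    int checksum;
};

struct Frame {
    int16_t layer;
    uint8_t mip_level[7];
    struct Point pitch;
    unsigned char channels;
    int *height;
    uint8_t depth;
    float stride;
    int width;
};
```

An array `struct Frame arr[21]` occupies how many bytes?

1680

Point: @0: seq [4B, align 4] → 4; +4 pad (align 8); @8: magic [8B, align 8] → 16; @16: dst [8B, align 8] → 24; @24: ack [4B, align 4] → 28; @28: checksum [4B, align 4] → 32; size 32, align 8
@0: layer [2B, align 2] → 2
@2: mip_level [7B, align 1] → 9
+7 pad (align 8)
@16: pitch [32B, align 8] → 48
@48: channels [1B, align 1] → 49
+7 pad (align 8)
@56: height [8B, align 8] → 64
@64: depth [1B, align 1] → 65
+3 pad (align 4)
@68: stride [4B, align 4] → 72
@72: width [4B, align 4] → 76
+4 tail pad (align 8)
size 80, align 8
array of 21: 21 × 80 = 1680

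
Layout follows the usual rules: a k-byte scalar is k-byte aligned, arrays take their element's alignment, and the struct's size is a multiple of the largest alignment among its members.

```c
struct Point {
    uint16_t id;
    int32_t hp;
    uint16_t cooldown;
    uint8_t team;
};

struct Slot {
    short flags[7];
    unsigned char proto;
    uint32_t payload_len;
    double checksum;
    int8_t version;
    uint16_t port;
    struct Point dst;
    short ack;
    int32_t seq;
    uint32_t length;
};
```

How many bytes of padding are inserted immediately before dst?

0

Point: id at 0 (size 2, align 2) → ends 2; pad 2 to align 4 for hp; hp at 4 (size 4, align 4) → ends 8; cooldown at 8 (size 2, align 2) → ends 10; team at 10 (size 1, align 1) → ends 11; tail pad 1 to reach multiple of 4; total 12 bytes, alignment 4
flags at 0 (size 14, align 2) → ends 14
proto at 14 (size 1, align 1) → ends 15
pad 1 to align 4 for payload_len
payload_len at 16 (size 4, align 4) → ends 20
pad 4 to align 8 for checksum
checksum at 24 (size 8, align 8) → ends 32
version at 32 (size 1, align 1) → ends 33
pad 1 to align 2 for port
port at 34 (size 2, align 2) → ends 36
dst at 36 (size 12, align 4) → ends 48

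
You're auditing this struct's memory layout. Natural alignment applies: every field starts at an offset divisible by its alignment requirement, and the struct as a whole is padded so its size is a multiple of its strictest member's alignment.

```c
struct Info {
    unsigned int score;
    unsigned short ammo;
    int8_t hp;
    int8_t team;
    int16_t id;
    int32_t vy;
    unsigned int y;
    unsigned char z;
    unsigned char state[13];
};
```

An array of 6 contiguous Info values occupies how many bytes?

score at 0 (size 4, align 4) → ends 4
ammo at 4 (size 2, align 2) → ends 6
hp at 6 (size 1, align 1) → ends 7
team at 7 (size 1, align 1) → ends 8
id at 8 (size 2, align 2) → ends 10
pad 2 to align 4 for vy
vy at 12 (size 4, align 4) → ends 16
y at 16 (size 4, align 4) → ends 20
z at 20 (size 1, align 1) → ends 21
state at 21 (size 13, align 1) → ends 34
tail pad 2 to reach multiple of 4
total 36 bytes, alignment 4
array of 6: 6 × 36 = 216

216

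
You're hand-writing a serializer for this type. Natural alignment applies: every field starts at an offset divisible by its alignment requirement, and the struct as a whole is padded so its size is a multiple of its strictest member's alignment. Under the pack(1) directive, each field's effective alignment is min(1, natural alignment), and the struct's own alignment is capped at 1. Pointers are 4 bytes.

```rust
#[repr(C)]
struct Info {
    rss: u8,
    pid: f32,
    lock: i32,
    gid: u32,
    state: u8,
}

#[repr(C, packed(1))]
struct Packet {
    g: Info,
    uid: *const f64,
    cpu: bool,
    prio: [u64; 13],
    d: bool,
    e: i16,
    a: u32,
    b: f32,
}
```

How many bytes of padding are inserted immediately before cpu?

0

Info: 0..1  rss  (1B, 1-aligned); 1..4  -- padding (3B); 4..8  pid  (4B, 4-aligned); 8..12  lock  (4B, 4-aligned); 12..16  gid  (4B, 4-aligned); 16..17  state  (1B, 1-aligned); 17..20  -- tail padding (3B); sizeof = 20, alignof = 4
0..20  g  (20B, 1-aligned)
20..24  uid  (4B, 1-aligned)
24..25  cpu  (1B, 1-aligned)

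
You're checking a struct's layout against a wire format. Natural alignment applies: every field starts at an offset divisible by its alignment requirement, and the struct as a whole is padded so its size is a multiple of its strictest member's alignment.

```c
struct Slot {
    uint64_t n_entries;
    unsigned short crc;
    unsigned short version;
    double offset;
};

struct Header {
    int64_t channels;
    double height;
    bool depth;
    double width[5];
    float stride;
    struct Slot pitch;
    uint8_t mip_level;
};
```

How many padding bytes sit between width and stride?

0

Slot: 0..8  n_entries  (8B, 8-aligned); 8..10  crc  (2B, 2-aligned); 10..12  version  (2B, 2-aligned); 12..16  -- padding (4B); 16..24  offset  (8B, 8-aligned); sizeof = 24, alignof = 8
0..8  channels  (8B, 8-aligned)
8..16  height  (8B, 8-aligned)
16..17  depth  (1B, 1-aligned)
17..24  -- padding (7B)
24..64  width  (40B, 8-aligned)
64..68  stride  (4B, 4-aligned)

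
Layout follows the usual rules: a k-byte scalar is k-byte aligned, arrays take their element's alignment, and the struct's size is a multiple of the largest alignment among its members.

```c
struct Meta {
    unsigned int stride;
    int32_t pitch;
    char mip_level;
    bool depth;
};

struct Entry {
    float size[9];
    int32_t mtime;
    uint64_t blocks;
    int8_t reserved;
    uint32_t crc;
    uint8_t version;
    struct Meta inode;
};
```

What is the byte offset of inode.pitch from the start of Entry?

64

Meta: stride at 0 (size 4, align 4) → ends 4; pitch at 4 (size 4, align 4) → ends 8; mip_level at 8 (size 1, align 1) → ends 9; depth at 9 (size 1, align 1) → ends 10; tail pad 2 to reach multiple of 4; total 12 bytes, alignment 4
size at 0 (size 36, align 4) → ends 36
mtime at 36 (size 4, align 4) → ends 40
blocks at 40 (size 8, align 8) → ends 48
reserved at 48 (size 1, align 1) → ends 49
pad 3 to align 4 for crc
crc at 52 (size 4, align 4) → ends 56
version at 56 (size 1, align 1) → ends 57
pad 3 to align 4 for inode
inode at 60 (size 12, align 4) → ends 72
within Meta: pitch at 4
60 + 4 = 64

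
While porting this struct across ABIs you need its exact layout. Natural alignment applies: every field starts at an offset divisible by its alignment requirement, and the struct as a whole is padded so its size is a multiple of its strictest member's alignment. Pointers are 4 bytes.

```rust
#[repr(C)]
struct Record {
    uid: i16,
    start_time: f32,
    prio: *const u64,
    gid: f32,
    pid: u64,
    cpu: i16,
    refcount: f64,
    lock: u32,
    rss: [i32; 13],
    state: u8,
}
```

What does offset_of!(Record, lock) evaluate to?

@0: uid [2B, align 2] → 2
+2 pad (align 4)
@4: start_time [4B, align 4] → 8
@8: prio [4B, align 4] → 12
@12: gid [4B, align 4] → 16
@16: pid [8B, align 8] → 24
@24: cpu [2B, align 2] → 26
+6 pad (align 8)
@32: refcount [8B, align 8] → 40
@40: lock [4B, align 4] → 44

40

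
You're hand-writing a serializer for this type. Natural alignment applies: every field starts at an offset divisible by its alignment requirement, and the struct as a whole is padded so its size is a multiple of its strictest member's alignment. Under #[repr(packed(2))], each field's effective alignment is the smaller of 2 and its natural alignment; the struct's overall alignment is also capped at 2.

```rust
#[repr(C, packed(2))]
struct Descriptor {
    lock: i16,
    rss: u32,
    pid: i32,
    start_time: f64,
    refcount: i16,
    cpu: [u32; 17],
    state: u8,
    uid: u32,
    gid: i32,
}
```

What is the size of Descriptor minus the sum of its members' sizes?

1

0..2  lock  (2B, 2-aligned)
2..6  rss  (4B, 2-aligned)
6..10  pid  (4B, 2-aligned)
10..18  start_time  (8B, 2-aligned)
18..20  refcount  (2B, 2-aligned)
20..88  cpu  (68B, 2-aligned)
88..89  state  (1B, 1-aligned)
89..90  -- padding (1B)
90..94  uid  (4B, 2-aligned)
94..98  gid  (4B, 2-aligned)
sizeof = 98, alignof = 2
data bytes 97, size 98 → padding 1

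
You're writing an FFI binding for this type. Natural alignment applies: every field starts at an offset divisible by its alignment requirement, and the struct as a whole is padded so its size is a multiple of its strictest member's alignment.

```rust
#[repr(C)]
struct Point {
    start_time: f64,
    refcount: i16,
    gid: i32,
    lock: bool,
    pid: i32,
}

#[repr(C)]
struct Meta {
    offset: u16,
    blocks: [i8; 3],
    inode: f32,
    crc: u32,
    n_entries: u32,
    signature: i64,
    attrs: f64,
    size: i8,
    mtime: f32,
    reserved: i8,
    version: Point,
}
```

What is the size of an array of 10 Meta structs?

800

Point: 0..8  start_time  (8B, 8-aligned); 8..10  refcount  (2B, 2-aligned); 10..12  -- padding (2B); 12..16  gid  (4B, 4-aligned); 16..17  lock  (1B, 1-aligned); 17..20  -- padding (3B); 20..24  pid  (4B, 4-aligned); sizeof = 24, alignof = 8
0..2  offset  (2B, 2-aligned)
2..5  blocks  (3B, 1-aligned)
5..8  -- padding (3B)
8..12  inode  (4B, 4-aligned)
12..16  crc  (4B, 4-aligned)
16..20  n_entries  (4B, 4-aligned)
20..24  -- padding (4B)
24..32  signature  (8B, 8-aligned)
32..40  attrs  (8B, 8-aligned)
40..41  size  (1B, 1-aligned)
41..44  -- padding (3B)
44..48  mtime  (4B, 4-aligned)
48..49  reserved  (1B, 1-aligned)
49..56  -- padding (7B)
56..80  version  (24B, 8-aligned)
sizeof = 80, alignof = 8
array of 10: 10 × 80 = 800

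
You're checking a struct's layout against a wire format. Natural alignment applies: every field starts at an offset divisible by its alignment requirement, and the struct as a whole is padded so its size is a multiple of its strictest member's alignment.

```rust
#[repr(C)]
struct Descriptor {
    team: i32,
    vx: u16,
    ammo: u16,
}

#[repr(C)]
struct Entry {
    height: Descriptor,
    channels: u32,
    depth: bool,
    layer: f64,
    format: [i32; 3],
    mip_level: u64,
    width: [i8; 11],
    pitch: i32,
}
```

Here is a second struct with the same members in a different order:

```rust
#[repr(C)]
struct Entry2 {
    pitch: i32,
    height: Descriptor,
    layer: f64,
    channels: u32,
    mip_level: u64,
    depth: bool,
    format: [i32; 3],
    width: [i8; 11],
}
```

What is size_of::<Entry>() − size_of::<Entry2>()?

Descriptor: team at 0 (size 4, align 4) → ends 4; vx at 4 (size 2, align 2) → ends 6; ammo at 6 (size 2, align 2) → ends 8; total 8 bytes, alignment 4
height at 0 (size 8, align 4) → ends 8
channels at 8 (size 4, align 4) → ends 12
depth at 12 (size 1, align 1) → ends 13
pad 3 to align 8 for layer
layer at 16 (size 8, align 8) → ends 24
format at 24 (size 12, align 4) → ends 36
pad 4 to align 8 for mip_level
mip_level at 40 (size 8, align 8) → ends 48
width at 48 (size 11, align 1) → ends 59
pad 1 to align 4 for pitch
pitch at 60 (size 4, align 4) → ends 64
total 64 bytes, alignment 8
— Entry2 —
pitch at 0 (size 4, align 4) → ends 4
height at 4 (size 8, align 4) → ends 12
pad 4 to align 8 for layer
layer at 16 (size 8, align 8) → ends 24
channels at 24 (size 4, align 4) → ends 28
pad 4 to align 8 for mip_level
mip_level at 32 (size 8, align 8) → ends 40
depth at 40 (size 1, align 1) → ends 41
pad 3 to align 4 for format
format at 44 (size 12, align 4) → ends 56
width at 56 (size 11, align 1) → ends 67
tail pad 5 to reach multiple of 8
total 72 bytes, alignment 8
64 − 72 = -8

-8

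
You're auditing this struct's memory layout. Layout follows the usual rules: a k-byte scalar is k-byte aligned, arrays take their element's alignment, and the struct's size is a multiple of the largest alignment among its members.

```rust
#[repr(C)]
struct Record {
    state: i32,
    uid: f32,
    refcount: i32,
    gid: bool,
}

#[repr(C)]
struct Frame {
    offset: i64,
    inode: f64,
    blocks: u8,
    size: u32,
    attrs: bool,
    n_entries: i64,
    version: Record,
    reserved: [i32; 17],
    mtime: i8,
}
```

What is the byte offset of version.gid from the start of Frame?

Record: @0: state [4B, align 4] → 4; @4: uid [4B, align 4] → 8; @8: refcount [4B, align 4] → 12; @12: gid [1B, align 1] → 13; +3 tail pad (align 4); size 16, align 4
@0: offset [8B, align 8] → 8
@8: inode [8B, align 8] → 16
@16: blocks [1B, align 1] → 17
+3 pad (align 4)
@20: size [4B, align 4] → 24
@24: attrs [1B, align 1] → 25
+7 pad (align 8)
@32: n_entries [8B, align 8] → 40
@40: version [16B, align 4] → 56
within Record: gid at 12
40 + 12 = 52

52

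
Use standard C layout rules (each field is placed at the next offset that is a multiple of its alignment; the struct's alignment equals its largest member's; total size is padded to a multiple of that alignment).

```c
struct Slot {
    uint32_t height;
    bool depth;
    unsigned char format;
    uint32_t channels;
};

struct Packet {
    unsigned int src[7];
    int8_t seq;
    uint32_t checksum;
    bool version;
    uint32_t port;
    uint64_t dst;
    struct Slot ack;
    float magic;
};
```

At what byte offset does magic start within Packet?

68

Slot: 0..4  height  (4B, 4-aligned); 4..5  depth  (1B, 1-aligned); 5..6  format  (1B, 1-aligned); 6..8  -- padding (2B); 8..12  channels  (4B, 4-aligned); sizeof = 12, alignof = 4
0..28  src  (28B, 4-aligned)
28..29  seq  (1B, 1-aligned)
29..32  -- padding (3B)
32..36  checksum  (4B, 4-aligned)
36..37  version  (1B, 1-aligned)
37..40  -- padding (3B)
40..44  port  (4B, 4-aligned)
44..48  -- padding (4B)
48..56  dst  (8B, 8-aligned)
56..68  ack  (12B, 4-aligned)
68..72  magic  (4B, 4-aligned)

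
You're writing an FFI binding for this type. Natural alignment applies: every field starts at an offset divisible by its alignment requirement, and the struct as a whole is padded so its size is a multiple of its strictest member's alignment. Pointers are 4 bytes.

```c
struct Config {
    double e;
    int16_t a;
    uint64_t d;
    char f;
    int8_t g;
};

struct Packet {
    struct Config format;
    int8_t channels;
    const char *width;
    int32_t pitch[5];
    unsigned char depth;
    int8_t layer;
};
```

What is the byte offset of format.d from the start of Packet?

Config: 0..8  e  (8B, 8-aligned); 8..10  a  (2B, 2-aligned); 10..16  -- padding (6B); 16..24  d  (8B, 8-aligned); 24..25  f  (1B, 1-aligned); 25..26  g  (1B, 1-aligned); 26..32  -- tail padding (6B); sizeof = 32, alignof = 8
0..32  format  (32B, 8-aligned)
within Config: d at 16
0 + 16 = 16

16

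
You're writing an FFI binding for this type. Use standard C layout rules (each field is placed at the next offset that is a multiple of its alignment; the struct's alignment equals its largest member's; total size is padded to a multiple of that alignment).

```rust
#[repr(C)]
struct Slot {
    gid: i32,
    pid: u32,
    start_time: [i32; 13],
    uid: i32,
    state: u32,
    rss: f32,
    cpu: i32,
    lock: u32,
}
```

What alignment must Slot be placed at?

member alignments: gid=4, pid=4, start_time=4, uid=4, state=4, rss=4, cpu=4, lock=4
max = 4

4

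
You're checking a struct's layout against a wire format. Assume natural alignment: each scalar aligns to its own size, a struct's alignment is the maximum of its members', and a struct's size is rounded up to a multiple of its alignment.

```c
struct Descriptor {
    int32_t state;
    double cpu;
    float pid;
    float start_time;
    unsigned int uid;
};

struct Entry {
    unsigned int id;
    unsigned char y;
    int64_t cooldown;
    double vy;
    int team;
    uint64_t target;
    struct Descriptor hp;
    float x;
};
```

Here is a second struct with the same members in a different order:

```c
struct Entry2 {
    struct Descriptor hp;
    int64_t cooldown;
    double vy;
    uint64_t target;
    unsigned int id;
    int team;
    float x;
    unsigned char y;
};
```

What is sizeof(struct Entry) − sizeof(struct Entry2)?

Descriptor: 0..4  state  (4B, 4-aligned); 4..8  -- padding (4B); 8..16  cpu  (8B, 8-aligned); 16..20  pid  (4B, 4-aligned); 20..24  start_time  (4B, 4-aligned); 24..28  uid  (4B, 4-aligned); 28..32  -- tail padding (4B); sizeof = 32, alignof = 8
0..4  id  (4B, 4-aligned)
4..5  y  (1B, 1-aligned)
5..8  -- padding (3B)
8..16  cooldown  (8B, 8-aligned)
16..24  vy  (8B, 8-aligned)
24..28  team  (4B, 4-aligned)
28..32  -- padding (4B)
32..40  target  (8B, 8-aligned)
40..72  hp  (32B, 8-aligned)
72..76  x  (4B, 4-aligned)
76..80  -- tail padding (4B)
sizeof = 80, alignof = 8
— Entry2 —
0..32  hp  (32B, 8-aligned)
32..40  cooldown  (8B, 8-aligned)
40..48  vy  (8B, 8-aligned)
48..56  target  (8B, 8-aligned)
56..60  id  (4B, 4-aligned)
60..64  team  (4B, 4-aligned)
64..68  x  (4B, 4-aligned)
68..69  y  (1B, 1-aligned)
69..72  -- tail padding (3B)
sizeof = 72, alignof = 8
80 − 72 = 8

8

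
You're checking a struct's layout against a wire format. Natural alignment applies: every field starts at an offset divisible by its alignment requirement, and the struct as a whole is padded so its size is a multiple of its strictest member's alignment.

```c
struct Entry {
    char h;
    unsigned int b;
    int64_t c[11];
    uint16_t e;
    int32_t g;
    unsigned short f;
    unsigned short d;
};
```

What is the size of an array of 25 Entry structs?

2800

0..1  h  (1B, 1-aligned)
1..4  -- padding (3B)
4..8  b  (4B, 4-aligned)
8..96  c  (88B, 8-aligned)
96..98  e  (2B, 2-aligned)
98..100  -- padding (2B)
100..104  g  (4B, 4-aligned)
104..106  f  (2B, 2-aligned)
106..108  d  (2B, 2-aligned)
108..112  -- tail padding (4B)
sizeof = 112, alignof = 8
array of 25: 25 × 112 = 2800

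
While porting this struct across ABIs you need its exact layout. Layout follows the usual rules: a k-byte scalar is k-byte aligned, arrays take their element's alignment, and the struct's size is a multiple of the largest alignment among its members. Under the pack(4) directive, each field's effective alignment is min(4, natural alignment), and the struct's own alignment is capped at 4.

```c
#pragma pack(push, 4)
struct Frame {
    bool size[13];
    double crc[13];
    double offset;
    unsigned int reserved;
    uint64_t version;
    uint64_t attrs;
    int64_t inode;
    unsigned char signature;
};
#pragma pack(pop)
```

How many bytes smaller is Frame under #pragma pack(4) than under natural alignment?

8

natural layout:
  @0: size [13B, align 1] → 13
  +3 pad (align 8)
  @16: crc [104B, align 8] → 120
  @120: offset [8B, align 8] → 128
  @128: reserved [4B, align 4] → 132
  +4 pad (align 8)
  @136: version [8B, align 8] → 144
  @144: attrs [8B, align 8] → 152
  @152: inode [8B, align 8] → 160
  @160: signature [1B, align 1] → 161
  +7 tail pad (align 8)
  size 168, align 8
packed(4) layout:
  @0: size [13B, align 1] → 13
  +3 pad (align 4)
  @16: crc [104B, align 4] → 120
  @120: offset [8B, align 4] → 128
  @128: reserved [4B, align 4] → 132
  @132: version [8B, align 4] → 140
  @140: attrs [8B, align 4] → 148
  @148: inode [8B, align 4] → 156
  @156: signature [1B, align 1] → 157
  +3 tail pad (align 4)
  size 160, align 4
168 − 160 = 8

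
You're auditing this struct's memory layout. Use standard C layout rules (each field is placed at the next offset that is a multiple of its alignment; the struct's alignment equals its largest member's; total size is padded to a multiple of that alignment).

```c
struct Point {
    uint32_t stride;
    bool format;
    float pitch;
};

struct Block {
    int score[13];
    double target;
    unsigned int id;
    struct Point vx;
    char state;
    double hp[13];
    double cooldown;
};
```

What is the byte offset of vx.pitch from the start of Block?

Point: 0..4  stride  (4B, 4-aligned); 4..5  format  (1B, 1-aligned); 5..8  -- padding (3B); 8..12  pitch  (4B, 4-aligned); sizeof = 12, alignof = 4
0..52  score  (52B, 4-aligned)
52..56  -- padding (4B)
56..64  target  (8B, 8-aligned)
64..68  id  (4B, 4-aligned)
68..80  vx  (12B, 4-aligned)
within Point: pitch at 8
68 + 8 = 76

76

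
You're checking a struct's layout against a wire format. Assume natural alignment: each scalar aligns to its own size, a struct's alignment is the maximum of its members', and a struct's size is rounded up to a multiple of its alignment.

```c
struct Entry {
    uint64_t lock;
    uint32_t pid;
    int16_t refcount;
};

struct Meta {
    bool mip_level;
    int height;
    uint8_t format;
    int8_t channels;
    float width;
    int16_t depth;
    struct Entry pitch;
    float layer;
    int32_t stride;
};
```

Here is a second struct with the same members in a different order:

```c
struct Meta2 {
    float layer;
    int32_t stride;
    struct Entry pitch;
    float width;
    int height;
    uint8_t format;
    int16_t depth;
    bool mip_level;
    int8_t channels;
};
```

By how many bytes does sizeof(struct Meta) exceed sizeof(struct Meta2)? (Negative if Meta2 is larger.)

Entry: @0: lock [8B, align 8] → 8; @8: pid [4B, align 4] → 12; @12: refcount [2B, align 2] → 14; +2 tail pad (align 8); size 16, align 8
@0: mip_level [1B, align 1] → 1
+3 pad (align 4)
@4: height [4B, align 4] → 8
@8: format [1B, align 1] → 9
@9: channels [1B, align 1] → 10
+2 pad (align 4)
@12: width [4B, align 4] → 16
@16: depth [2B, align 2] → 18
+6 pad (align 8)
@24: pitch [16B, align 8] → 40
@40: layer [4B, align 4] → 44
@44: stride [4B, align 4] → 48
size 48, align 8
— Meta2 —
@0: layer [4B, align 4] → 4
@4: stride [4B, align 4] → 8
@8: pitch [16B, align 8] → 24
@24: width [4B, align 4] → 28
@28: height [4B, align 4] → 32
@32: format [1B, align 1] → 33
+1 pad (align 2)
@34: depth [2B, align 2] → 36
@36: mip_level [1B, align 1] → 37
@37: channels [1B, align 1] → 38
+2 tail pad (align 8)
size 40, align 8
48 − 40 = 8

8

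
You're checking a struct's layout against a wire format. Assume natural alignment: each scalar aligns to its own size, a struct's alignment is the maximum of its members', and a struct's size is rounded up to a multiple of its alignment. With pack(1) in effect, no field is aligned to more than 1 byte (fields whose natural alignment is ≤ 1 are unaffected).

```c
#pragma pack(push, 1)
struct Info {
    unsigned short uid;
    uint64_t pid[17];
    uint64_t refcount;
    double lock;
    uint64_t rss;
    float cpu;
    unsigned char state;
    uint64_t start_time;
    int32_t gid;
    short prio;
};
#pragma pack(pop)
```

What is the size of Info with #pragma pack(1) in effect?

181

0..2  uid  (2B, 1-aligned)
2..138  pid  (136B, 1-aligned)
138..146  refcount  (8B, 1-aligned)
146..154  lock  (8B, 1-aligned)
154..162  rss  (8B, 1-aligned)
162..166  cpu  (4B, 1-aligned)
166..167  state  (1B, 1-aligned)
167..175  start_time  (8B, 1-aligned)
175..179  gid  (4B, 1-aligned)
179..181  prio  (2B, 1-aligned)
sizeof = 181, alignof = 1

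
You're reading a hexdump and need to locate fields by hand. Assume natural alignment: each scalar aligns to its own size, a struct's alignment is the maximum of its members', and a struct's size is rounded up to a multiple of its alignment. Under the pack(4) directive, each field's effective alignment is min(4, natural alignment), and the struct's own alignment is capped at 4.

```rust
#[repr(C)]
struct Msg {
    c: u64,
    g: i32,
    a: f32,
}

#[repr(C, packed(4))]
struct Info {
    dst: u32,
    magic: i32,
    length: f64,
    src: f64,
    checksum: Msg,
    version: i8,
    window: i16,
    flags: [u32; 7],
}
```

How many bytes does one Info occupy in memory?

Msg: 0..8  c  (8B, 8-aligned); 8..12  g  (4B, 4-aligned); 12..16  a  (4B, 4-aligned); sizeof = 16, alignof = 8
0..4  dst  (4B, 4-aligned)
4..8  magic  (4B, 4-aligned)
8..16  length  (8B, 4-aligned)
16..24  src  (8B, 4-aligned)
24..40  checksum  (16B, 4-aligned)
40..41  version  (1B, 1-aligned)
41..42  -- padding (1B)
42..44  window  (2B, 2-aligned)
44..72  flags  (28B, 4-aligned)
sizeof = 72, alignof = 4

72 bytes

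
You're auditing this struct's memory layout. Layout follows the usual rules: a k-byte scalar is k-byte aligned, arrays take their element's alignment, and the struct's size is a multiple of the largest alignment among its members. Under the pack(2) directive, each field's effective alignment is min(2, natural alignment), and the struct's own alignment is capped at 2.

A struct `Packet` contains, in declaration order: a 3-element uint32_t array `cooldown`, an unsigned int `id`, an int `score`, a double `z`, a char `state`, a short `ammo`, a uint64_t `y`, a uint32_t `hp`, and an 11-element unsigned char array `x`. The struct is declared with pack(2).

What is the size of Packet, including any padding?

@0: cooldown [12B, align 2] → 12
@12: id [4B, align 2] → 16
@16: score [4B, align 2] → 20
@20: z [8B, align 2] → 28
@28: state [1B, align 1] → 29
+1 pad (align 2)
@30: ammo [2B, align 2] → 32
@32: y [8B, align 2] → 40
@40: hp [4B, align 2] → 44
@44: x [11B, align 1] → 55
+1 tail pad (align 2)
size 56, align 2

56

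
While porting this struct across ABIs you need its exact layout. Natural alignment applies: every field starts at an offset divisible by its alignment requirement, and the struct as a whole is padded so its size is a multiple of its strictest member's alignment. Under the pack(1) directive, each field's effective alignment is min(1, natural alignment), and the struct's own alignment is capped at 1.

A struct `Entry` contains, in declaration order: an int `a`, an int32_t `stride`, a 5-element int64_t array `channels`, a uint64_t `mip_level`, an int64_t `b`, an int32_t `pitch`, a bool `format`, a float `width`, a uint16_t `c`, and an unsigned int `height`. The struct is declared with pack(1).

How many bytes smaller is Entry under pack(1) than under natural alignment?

natural layout:
  @0: a [4B, align 4] → 4
  @4: stride [4B, align 4] → 8
  @8: channels [40B, align 8] → 48
  @48: mip_level [8B, align 8] → 56
  @56: b [8B, align 8] → 64
  @64: pitch [4B, align 4] → 68
  @68: format [1B, align 1] → 69
  +3 pad (align 4)
  @72: width [4B, align 4] → 76
  @76: c [2B, align 2] → 78
  +2 pad (align 4)
  @80: height [4B, align 4] → 84
  +4 tail pad (align 8)
  size 88, align 8
packed(1) layout:
  @0: a [4B, align 1] → 4
  @4: stride [4B, align 1] → 8
  @8: channels [40B, align 1] → 48
  @48: mip_level [8B, align 1] → 56
  @56: b [8B, align 1] → 64
  @64: pitch [4B, align 1] → 68
  @68: format [1B, align 1] → 69
  @69: width [4B, align 1] → 73
  @73: c [2B, align 1] → 75
  @75: height [4B, align 1] → 79
  size 79, align 1
88 − 79 = 9

9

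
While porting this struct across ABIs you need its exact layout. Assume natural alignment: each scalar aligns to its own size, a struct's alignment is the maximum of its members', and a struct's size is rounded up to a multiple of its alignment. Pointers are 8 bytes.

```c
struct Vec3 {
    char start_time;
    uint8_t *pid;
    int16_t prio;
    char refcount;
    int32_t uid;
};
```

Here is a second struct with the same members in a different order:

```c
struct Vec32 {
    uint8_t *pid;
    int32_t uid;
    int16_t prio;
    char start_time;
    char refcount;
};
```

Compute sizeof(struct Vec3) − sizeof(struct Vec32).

8

@0: start_time [1B, align 1] → 1
+7 pad (align 8)
@8: pid [8B, align 8] → 16
@16: prio [2B, align 2] → 18
@18: refcount [1B, align 1] → 19
+1 pad (align 4)
@20: uid [4B, align 4] → 24
size 24, align 8
— Vec32 —
@0: pid [8B, align 8] → 8
@8: uid [4B, align 4] → 12
@12: prio [2B, align 2] → 14
@14: start_time [1B, align 1] → 15
@15: refcount [1B, align 1] → 16
size 16, align 8
24 − 16 = 8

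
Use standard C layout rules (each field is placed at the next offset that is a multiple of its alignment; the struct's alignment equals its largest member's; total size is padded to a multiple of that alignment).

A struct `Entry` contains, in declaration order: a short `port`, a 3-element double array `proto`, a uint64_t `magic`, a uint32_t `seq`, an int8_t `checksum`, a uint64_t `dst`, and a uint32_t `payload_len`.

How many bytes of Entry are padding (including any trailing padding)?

13

0..2  port  (2B, 2-aligned)
2..8  -- padding (6B)
8..32  proto  (24B, 8-aligned)
32..40  magic  (8B, 8-aligned)
40..44  seq  (4B, 4-aligned)
44..45  checksum  (1B, 1-aligned)
45..48  -- padding (3B)
48..56  dst  (8B, 8-aligned)
56..60  payload_len  (4B, 4-aligned)
60..64  -- tail padding (4B)
sizeof = 64, alignof = 8
data bytes 51, size 64 → padding 13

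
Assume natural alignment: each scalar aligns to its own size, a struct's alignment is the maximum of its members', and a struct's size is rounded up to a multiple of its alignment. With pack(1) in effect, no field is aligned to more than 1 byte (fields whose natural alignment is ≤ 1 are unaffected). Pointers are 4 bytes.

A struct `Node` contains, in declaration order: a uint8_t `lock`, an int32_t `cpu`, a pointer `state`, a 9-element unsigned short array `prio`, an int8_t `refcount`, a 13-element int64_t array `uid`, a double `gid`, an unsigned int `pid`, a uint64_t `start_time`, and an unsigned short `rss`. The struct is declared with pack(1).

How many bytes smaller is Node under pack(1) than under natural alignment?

14

natural layout:
  lock at 0 (size 1, align 1) → ends 1
  pad 3 to align 4 for cpu
  cpu at 4 (size 4, align 4) → ends 8
  state at 8 (size 4, align 4) → ends 12
  prio at 12 (size 18, align 2) → ends 30
  refcount at 30 (size 1, align 1) → ends 31
  pad 1 to align 8 for uid
  uid at 32 (size 104, align 8) → ends 136
  gid at 136 (size 8, align 8) → ends 144
  pid at 144 (size 4, align 4) → ends 148
  pad 4 to align 8 for start_time
  start_time at 152 (size 8, align 8) → ends 160
  rss at 160 (size 2, align 2) → ends 162
  tail pad 6 to reach multiple of 8
  total 168 bytes, alignment 8
packed(1) layout:
  lock at 0 (size 1, align 1) → ends 1
  cpu at 1 (size 4, align 1) → ends 5
  state at 5 (size 4, align 1) → ends 9
  prio at 9 (size 18, align 1) → ends 27
  refcount at 27 (size 1, align 1) → ends 28
  uid at 28 (size 104, align 1) → ends 132
  gid at 132 (size 8, align 1) → ends 140
  pid at 140 (size 4, align 1) → ends 144
  start_time at 144 (size 8, align 1) → ends 152
  rss at 152 (size 2, align 1) → ends 154
  total 154 bytes, alignment 1
168 − 154 = 14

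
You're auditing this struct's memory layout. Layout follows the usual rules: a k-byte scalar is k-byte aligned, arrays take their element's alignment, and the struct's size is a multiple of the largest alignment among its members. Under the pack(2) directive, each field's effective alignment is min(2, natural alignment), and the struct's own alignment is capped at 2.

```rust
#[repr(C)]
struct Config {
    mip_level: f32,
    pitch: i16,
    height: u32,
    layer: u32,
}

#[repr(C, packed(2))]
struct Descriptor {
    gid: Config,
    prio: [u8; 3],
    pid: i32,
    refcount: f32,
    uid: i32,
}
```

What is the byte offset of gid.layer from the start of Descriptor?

Config: 0..4  mip_level  (4B, 4-aligned); 4..6  pitch  (2B, 2-aligned); 6..8  -- padding (2B); 8..12  height  (4B, 4-aligned); 12..16  layer  (4B, 4-aligned); sizeof = 16, alignof = 4
0..16  gid  (16B, 2-aligned)
within Config: layer at 12
0 + 12 = 12

12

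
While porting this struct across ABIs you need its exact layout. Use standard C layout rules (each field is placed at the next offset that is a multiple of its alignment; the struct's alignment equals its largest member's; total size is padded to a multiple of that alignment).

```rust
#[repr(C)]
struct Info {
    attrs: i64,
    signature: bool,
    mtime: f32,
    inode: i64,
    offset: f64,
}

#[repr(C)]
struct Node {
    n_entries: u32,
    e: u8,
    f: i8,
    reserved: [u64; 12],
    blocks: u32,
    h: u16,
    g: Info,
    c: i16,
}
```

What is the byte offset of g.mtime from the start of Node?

124

Info: attrs at 0 (size 8, align 8) → ends 8; signature at 8 (size 1, align 1) → ends 9; pad 3 to align 4 for mtime; mtime at 12 (size 4, align 4) → ends 16; inode at 16 (size 8, align 8) → ends 24; offset at 24 (size 8, align 8) → ends 32; total 32 bytes, alignment 8
n_entries at 0 (size 4, align 4) → ends 4
e at 4 (size 1, align 1) → ends 5
f at 5 (size 1, align 1) → ends 6
pad 2 to align 8 for reserved
reserved at 8 (size 96, align 8) → ends 104
blocks at 104 (size 4, align 4) → ends 108
h at 108 (size 2, align 2) → ends 110
pad 2 to align 8 for g
g at 112 (size 32, align 8) → ends 144
within Info: mtime at 12
112 + 12 = 124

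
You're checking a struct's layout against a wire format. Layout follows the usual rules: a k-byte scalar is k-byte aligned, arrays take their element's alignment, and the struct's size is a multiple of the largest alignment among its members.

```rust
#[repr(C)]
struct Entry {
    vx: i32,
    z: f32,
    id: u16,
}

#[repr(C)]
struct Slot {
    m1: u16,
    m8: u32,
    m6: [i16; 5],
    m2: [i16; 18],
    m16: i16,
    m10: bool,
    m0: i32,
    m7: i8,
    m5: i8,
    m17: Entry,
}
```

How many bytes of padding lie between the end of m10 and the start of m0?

3

Entry: 0..4  vx  (4B, 4-aligned); 4..8  z  (4B, 4-aligned); 8..10  id  (2B, 2-aligned); 10..12  -- tail padding (2B); sizeof = 12, alignof = 4
0..2  m1  (2B, 2-aligned)
2..4  -- padding (2B)
4..8  m8  (4B, 4-aligned)
8..18  m6  (10B, 2-aligned)
18..54  m2  (36B, 2-aligned)
54..56  m16  (2B, 2-aligned)
56..57  m10  (1B, 1-aligned)
57..60  -- padding (3B)
60..64  m0  (4B, 4-aligned)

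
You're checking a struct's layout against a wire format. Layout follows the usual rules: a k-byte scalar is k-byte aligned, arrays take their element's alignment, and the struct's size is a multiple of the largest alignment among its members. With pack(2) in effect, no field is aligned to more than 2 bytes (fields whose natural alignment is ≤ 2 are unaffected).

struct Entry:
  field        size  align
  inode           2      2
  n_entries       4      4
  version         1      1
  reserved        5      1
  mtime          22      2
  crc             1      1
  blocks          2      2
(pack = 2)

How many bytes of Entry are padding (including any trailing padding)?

inode at 0 (size 2, align 2) → ends 2
n_entries at 2 (size 4, align 2) → ends 6
version at 6 (size 1, align 1) → ends 7
reserved at 7 (size 5, align 1) → ends 12
mtime at 12 (size 22, align 2) → ends 34
crc at 34 (size 1, align 1) → ends 35
pad 1 to align 2 for blocks
blocks at 36 (size 2, align 2) → ends 38
total 38 bytes, alignment 2
data bytes 37, size 38 → padding 1

1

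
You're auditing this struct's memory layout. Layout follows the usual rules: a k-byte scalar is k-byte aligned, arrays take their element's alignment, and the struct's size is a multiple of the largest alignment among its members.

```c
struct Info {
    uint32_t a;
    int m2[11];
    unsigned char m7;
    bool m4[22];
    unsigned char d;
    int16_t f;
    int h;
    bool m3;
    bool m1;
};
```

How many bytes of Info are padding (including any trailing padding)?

a at 0 (size 4, align 4) → ends 4
m2 at 4 (size 44, align 4) → ends 48
m7 at 48 (size 1, align 1) → ends 49
m4 at 49 (size 22, align 1) → ends 71
d at 71 (size 1, align 1) → ends 72
f at 72 (size 2, align 2) → ends 74
pad 2 to align 4 for h
h at 76 (size 4, align 4) → ends 80
m3 at 80 (size 1, align 1) → ends 81
m1 at 81 (size 1, align 1) → ends 82
tail pad 2 to reach multiple of 4
total 84 bytes, alignment 4
data bytes 80, size 84 → padding 4

4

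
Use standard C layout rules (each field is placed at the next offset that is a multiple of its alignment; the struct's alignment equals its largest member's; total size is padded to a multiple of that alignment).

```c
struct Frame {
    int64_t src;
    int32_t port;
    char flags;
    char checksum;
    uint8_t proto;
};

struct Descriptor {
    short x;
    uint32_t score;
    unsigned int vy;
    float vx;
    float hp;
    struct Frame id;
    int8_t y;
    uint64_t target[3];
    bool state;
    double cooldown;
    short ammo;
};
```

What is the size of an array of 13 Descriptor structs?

Frame: @0: src [8B, align 8] → 8; @8: port [4B, align 4] → 12; @12: flags [1B, align 1] → 13; @13: checksum [1B, align 1] → 14; @14: proto [1B, align 1] → 15; +1 tail pad (align 8); size 16, align 8
@0: x [2B, align 2] → 2
+2 pad (align 4)
@4: score [4B, align 4] → 8
@8: vy [4B, align 4] → 12
@12: vx [4B, align 4] → 16
@16: hp [4B, align 4] → 20
+4 pad (align 8)
@24: id [16B, align 8] → 40
@40: y [1B, align 1] → 41
+7 pad (align 8)
@48: target [24B, align 8] → 72
@72: state [1B, align 1] → 73
+7 pad (align 8)
@80: cooldown [8B, align 8] → 88
@88: ammo [2B, align 2] → 90
+6 tail pad (align 8)
size 96, align 8
array of 13: 13 × 96 = 1248

1248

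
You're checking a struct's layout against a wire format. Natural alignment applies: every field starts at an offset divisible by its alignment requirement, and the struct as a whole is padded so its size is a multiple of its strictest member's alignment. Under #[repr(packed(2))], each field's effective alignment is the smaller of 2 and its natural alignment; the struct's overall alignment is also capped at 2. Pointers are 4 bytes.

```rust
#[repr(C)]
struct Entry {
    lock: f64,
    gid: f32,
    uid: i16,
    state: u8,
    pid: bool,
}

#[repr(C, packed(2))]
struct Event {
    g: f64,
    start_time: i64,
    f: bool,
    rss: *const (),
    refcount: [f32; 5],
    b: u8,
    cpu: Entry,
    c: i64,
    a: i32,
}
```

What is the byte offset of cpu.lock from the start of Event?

Entry: lock at 0 (size 8, align 8) → ends 8; gid at 8 (size 4, align 4) → ends 12; uid at 12 (size 2, align 2) → ends 14; state at 14 (size 1, align 1) → ends 15; pid at 15 (size 1, align 1) → ends 16; total 16 bytes, alignment 8
g at 0 (size 8, align 2) → ends 8
start_time at 8 (size 8, align 2) → ends 16
f at 16 (size 1, align 1) → ends 17
pad 1 to align 2 for rss
rss at 18 (size 4, align 2) → ends 22
refcount at 22 (size 20, align 2) → ends 42
b at 42 (size 1, align 1) → ends 43
pad 1 to align 2 for cpu
cpu at 44 (size 16, align 2) → ends 60
within Entry: lock at 0
44 + 0 = 44

44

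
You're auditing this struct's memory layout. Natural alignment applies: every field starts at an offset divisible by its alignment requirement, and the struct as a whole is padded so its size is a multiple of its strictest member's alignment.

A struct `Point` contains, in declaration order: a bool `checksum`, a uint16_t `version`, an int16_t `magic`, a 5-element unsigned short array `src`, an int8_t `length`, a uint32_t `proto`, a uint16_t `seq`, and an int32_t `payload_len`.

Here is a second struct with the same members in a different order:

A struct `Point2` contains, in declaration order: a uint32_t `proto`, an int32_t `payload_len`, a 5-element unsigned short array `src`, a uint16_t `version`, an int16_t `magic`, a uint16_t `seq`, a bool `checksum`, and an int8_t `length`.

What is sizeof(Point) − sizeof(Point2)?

4

@0: checksum [1B, align 1] → 1
+1 pad (align 2)
@2: version [2B, align 2] → 4
@4: magic [2B, align 2] → 6
@6: src [10B, align 2] → 16
@16: length [1B, align 1] → 17
+3 pad (align 4)
@20: proto [4B, align 4] → 24
@24: seq [2B, align 2] → 26
+2 pad (align 4)
@28: payload_len [4B, align 4] → 32
size 32, align 4
— Point2 —
@0: proto [4B, align 4] → 4
@4: payload_len [4B, align 4] → 8
@8: src [10B, align 2] → 18
@18: version [2B, align 2] → 20
@20: magic [2B, align 2] → 22
@22: seq [2B, align 2] → 24
@24: checksum [1B, align 1] → 25
@25: length [1B, align 1] → 26
+2 tail pad (align 4)
size 28, align 4
32 − 28 = 4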